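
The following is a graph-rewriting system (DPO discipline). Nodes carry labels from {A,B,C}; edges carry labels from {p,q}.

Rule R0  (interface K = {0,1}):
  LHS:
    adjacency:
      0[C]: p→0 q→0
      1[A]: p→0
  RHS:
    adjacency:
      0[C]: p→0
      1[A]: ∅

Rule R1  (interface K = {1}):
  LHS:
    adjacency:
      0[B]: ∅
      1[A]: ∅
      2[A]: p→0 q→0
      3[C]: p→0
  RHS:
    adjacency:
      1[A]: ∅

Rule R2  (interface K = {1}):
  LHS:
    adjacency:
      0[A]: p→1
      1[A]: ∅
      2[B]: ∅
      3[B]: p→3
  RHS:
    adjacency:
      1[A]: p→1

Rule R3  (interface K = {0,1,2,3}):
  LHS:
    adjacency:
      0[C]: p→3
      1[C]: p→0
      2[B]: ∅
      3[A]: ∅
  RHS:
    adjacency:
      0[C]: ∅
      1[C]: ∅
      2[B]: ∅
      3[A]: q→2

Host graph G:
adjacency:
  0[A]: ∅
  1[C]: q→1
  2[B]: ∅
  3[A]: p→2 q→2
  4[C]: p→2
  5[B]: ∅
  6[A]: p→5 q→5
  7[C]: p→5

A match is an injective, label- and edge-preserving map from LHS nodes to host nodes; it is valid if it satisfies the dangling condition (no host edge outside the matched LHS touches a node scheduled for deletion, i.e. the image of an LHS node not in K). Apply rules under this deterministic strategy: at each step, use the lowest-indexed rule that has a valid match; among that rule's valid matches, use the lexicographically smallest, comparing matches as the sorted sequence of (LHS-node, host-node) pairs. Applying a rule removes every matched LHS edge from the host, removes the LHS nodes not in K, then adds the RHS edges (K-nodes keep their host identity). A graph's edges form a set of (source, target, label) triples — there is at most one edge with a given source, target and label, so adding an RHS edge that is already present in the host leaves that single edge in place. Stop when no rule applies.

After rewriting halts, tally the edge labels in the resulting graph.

start.  V:8 E:7  edges: 1-q->1 3-p->2 3-q->2 4-p->2 6-p->5 6-q->5 7-p->5
1. fire R1 via {0↦2, 1↦0, 2↦3, 3↦4}  →  V:5 E:4  edges: 1-q->1 6-p->5 6-q->5 7-p->5
2. fire R1 via {0↦5, 1↦0, 2↦6, 3↦7}  →  V:2 E:1  edges: 1-q->1
final graph: no rule applies after step 2
NF edges: [(1, 1, 'q')]

Answer: q:1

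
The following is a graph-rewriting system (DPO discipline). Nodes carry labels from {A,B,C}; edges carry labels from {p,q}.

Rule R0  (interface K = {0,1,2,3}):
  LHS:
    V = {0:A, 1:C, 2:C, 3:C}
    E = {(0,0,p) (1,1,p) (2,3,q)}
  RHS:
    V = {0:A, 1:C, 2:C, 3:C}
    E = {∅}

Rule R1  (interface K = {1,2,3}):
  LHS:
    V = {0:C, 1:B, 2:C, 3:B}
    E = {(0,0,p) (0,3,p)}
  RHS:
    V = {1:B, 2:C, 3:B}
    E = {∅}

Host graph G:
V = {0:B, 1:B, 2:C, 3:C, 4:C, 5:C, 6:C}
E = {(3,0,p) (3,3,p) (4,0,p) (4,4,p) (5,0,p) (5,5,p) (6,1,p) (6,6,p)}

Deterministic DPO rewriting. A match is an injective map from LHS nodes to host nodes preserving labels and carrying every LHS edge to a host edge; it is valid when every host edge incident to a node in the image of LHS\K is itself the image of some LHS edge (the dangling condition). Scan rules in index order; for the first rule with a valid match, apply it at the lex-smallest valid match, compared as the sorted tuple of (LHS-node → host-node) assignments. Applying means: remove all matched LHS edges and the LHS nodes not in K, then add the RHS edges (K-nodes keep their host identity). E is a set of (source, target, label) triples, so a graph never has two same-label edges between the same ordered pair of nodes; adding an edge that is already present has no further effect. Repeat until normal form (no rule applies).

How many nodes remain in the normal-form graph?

initial: |V|=7 |E|=8  E = 3-p->0 3-p->3 4-p->0 4-p->4 5-p->0 5-p->5 6-p->1 6-p->6
step 1: apply R1 at {0↦3, 1↦1, 2↦2, 3↦0}  → |V|=6 |E|=6  E = 4-p->0 4-p->4 5-p->0 5-p->5 6-p->1 6-p->6
step 2: apply R1 at {0↦4, 1↦1, 2↦2, 3↦0}  → |V|=5 |E|=4  E = 5-p->0 5-p->5 6-p->1 6-p->6
step 3: apply R1 at {0↦5, 1↦1, 2↦2, 3↦0}  → |V|=4 |E|=2  E = 6-p->1 6-p->6
step 4: apply R1 at {0↦6, 1↦0, 2↦2, 3↦1}  → |V|=3 |E|=0  E = ∅
normal form: no rule applies after step 4
NF nodes: {0:B, 1:B, 2:C}

Answer: 3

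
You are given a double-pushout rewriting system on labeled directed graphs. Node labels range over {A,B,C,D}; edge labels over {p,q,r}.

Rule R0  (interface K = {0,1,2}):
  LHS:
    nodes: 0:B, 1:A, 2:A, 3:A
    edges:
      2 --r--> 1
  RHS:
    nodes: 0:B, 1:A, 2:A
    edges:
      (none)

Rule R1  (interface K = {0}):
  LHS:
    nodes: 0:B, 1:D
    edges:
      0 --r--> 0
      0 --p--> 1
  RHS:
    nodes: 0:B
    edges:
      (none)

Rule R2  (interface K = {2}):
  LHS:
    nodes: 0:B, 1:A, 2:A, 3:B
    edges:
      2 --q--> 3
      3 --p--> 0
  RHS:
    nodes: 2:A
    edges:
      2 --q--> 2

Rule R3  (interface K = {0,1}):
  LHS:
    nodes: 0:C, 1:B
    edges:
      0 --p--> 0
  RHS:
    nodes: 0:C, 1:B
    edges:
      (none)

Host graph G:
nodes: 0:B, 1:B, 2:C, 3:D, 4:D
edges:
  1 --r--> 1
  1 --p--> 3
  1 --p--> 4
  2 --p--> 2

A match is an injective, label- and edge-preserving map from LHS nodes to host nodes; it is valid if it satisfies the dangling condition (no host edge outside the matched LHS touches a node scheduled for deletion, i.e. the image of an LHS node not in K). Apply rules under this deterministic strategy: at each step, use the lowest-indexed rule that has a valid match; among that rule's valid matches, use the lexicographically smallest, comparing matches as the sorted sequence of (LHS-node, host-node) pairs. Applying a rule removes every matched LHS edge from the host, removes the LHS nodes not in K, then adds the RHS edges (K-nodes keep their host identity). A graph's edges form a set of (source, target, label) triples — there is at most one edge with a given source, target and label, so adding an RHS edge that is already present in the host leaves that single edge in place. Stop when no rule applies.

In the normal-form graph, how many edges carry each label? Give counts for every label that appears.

Answer: p:1

Steps:
[0] host  ⇒  5 nodes, 4 edges  {1-r->1 1-p->3 1-p->4 2-p->2}
[1] R1 @ {0↦1, 1↦3}  ⇒  4 nodes, 2 edges  {1-p->4 2-p->2}
[2] R3 @ {0↦2, 1↦0}  ⇒  4 nodes, 1 edges  {1-p->4}
halt: no rule applies after step 2
NF edges: [(1, 4, 'p')]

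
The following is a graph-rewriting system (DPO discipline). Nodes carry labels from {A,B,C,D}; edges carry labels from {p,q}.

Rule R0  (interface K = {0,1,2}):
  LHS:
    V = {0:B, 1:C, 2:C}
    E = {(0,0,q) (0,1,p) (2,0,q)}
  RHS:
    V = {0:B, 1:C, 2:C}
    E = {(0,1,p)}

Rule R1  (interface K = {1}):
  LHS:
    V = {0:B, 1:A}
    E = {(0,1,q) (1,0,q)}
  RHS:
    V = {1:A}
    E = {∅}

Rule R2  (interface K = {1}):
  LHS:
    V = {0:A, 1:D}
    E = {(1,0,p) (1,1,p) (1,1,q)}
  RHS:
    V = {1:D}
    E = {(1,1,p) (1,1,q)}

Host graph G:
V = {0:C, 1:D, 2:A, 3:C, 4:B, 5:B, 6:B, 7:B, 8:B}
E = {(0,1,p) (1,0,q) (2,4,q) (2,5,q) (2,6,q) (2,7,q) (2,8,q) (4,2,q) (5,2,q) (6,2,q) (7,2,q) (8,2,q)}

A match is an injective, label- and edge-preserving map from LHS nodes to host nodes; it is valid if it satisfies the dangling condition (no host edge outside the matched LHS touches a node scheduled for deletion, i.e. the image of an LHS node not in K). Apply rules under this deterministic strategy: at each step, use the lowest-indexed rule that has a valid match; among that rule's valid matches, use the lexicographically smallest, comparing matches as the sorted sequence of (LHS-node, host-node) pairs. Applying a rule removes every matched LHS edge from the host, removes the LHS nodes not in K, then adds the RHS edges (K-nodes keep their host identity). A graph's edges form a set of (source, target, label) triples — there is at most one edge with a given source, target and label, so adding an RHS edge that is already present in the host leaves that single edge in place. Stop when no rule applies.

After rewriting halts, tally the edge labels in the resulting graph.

initial: |V|=9 |E|=12  E = 0-p->1 1-q->0 2-q->4 2-q->5 2-q->6 2-q->7 2-q->8 4-q->2 5-q->2 6-q->2 7-q->2 8-q->2
step 1: apply R1 at {0↦4, 1↦2}  → |V|=8 |E|=10  E = 0-p->1 1-q->0 2-q->5 2-q->6 2-q->7 2-q->8 5-q->2 6-q->2 7-q->2 8-q->2
step 2: apply R1 at {0↦5, 1↦2}  → |V|=7 |E|=8  E = 0-p->1 1-q->0 2-q->6 2-q->7 2-q->8 6-q->2 7-q->2 8-q->2
step 3: apply R1 at {0↦6, 1↦2}  → |V|=6 |E|=6  E = 0-p->1 1-q->0 2-q->7 2-q->8 7-q->2 8-q->2
step 4: apply R1 at {0↦7, 1↦2}  → |V|=5 |E|=4  E = 0-p->1 1-q->0 2-q->8 8-q->2
step 5: apply R1 at {0↦8, 1↦2}  → |V|=4 |E|=2  E = 0-p->1 1-q->0
final graph: no rule applies after step 5
NF edges: [(0, 1, 'p'), (1, 0, 'q')]

Answer: p:1 q:1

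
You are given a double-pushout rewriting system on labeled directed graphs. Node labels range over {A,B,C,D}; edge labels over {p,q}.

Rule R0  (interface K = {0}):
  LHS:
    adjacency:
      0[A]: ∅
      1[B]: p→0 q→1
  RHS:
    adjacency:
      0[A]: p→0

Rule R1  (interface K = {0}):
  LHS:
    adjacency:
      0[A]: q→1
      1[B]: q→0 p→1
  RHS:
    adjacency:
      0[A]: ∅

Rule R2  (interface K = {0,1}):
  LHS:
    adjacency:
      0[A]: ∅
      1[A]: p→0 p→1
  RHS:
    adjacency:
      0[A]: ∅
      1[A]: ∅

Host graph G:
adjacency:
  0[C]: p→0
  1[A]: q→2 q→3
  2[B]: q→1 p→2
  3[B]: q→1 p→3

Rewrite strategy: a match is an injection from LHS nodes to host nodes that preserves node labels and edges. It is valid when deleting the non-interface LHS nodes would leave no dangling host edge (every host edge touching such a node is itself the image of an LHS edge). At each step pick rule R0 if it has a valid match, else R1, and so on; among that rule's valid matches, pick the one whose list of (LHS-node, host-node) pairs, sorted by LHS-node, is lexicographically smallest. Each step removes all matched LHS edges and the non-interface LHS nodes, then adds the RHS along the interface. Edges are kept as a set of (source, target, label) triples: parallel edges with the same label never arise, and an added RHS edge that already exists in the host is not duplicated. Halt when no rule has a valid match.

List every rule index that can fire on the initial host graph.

R0: no valid match — LHS pattern not found
R1: 2 valid matches — {0↦1, 1↦2}, {0↦1, 1↦3}
R2: no valid match — LHS pattern not found

Answer: [R1]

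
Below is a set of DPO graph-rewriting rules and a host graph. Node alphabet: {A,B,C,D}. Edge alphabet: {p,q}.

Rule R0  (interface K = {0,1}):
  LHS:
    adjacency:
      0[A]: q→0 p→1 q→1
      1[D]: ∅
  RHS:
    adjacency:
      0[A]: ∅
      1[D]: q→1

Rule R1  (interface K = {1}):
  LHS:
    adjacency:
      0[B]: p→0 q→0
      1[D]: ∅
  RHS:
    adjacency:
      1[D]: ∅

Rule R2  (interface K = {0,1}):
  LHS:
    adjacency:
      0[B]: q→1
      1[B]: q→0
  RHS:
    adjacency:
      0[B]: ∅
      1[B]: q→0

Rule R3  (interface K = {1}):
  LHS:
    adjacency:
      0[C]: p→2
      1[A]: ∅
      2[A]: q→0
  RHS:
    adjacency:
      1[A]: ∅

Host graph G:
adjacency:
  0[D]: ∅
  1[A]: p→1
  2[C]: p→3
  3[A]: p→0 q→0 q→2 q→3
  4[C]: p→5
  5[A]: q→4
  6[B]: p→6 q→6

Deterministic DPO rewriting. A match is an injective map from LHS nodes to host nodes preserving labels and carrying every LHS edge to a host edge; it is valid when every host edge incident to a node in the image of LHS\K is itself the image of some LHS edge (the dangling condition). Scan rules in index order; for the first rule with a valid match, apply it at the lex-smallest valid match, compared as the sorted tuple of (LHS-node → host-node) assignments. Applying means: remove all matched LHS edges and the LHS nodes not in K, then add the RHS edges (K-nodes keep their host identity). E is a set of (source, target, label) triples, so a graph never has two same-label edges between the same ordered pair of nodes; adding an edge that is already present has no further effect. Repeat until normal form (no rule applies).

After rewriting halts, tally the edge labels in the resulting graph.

[0] host  ⇒  7 nodes, 10 edges  {1-p->1 2-p->3 3-p->0 3-q->0 3-q->2 3-q->3 4-p->5 5-q->4 6-p->6 6-q->6}
[1] R0 @ {0↦3, 1↦0}  ⇒  7 nodes, 8 edges  {0-q->0 1-p->1 2-p->3 3-q->2 4-p->5 5-q->4 6-p->6 6-q->6}
[2] R1 @ {0↦6, 1↦0}  ⇒  6 nodes, 6 edges  {0-q->0 1-p->1 2-p->3 3-q->2 4-p->5 5-q->4}
[3] R3 @ {0↦2, 1↦1, 2↦3}  ⇒  4 nodes, 4 edges  {0-q->0 1-p->1 4-p->5 5-q->4}
[4] R3 @ {0↦4, 1↦1, 2↦5}  ⇒  2 nodes, 2 edges  {0-q->0 1-p->1}
halt: no rule applies after step 4
NF edges: [(0, 0, 'q'), (1, 1, 'p')]

Answer: p:1 q:1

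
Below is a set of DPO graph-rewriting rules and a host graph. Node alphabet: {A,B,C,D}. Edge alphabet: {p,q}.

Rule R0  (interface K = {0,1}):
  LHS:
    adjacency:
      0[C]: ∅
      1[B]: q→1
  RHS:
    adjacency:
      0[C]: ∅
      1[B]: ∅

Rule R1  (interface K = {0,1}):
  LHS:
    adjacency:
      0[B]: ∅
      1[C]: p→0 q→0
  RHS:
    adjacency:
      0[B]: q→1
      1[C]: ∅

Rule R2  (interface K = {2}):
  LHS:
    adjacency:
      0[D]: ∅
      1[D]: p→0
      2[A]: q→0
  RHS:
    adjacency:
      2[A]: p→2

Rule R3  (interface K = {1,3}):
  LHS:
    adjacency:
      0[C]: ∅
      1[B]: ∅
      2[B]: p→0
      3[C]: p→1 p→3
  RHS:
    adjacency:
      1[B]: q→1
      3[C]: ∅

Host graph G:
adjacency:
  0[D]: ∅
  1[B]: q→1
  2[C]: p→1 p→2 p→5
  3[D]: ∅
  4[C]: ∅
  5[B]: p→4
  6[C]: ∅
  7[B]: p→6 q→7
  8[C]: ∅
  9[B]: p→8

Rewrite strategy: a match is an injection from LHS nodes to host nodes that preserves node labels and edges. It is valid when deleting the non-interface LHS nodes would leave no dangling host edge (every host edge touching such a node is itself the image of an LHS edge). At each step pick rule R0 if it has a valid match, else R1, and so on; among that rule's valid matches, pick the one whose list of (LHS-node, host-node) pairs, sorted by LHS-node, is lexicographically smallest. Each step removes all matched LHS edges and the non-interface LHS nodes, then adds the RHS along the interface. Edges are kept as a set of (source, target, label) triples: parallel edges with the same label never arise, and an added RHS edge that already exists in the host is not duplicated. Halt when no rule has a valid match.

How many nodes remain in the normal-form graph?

Answer: 8

Rewrite trace:
start.  V:10 E:8  edges: 1-q->1 2-p->1 2-p->2 2-p->5 5-p->4 7-p->6 7-q->7 9-p->8
1. fire R0 via {0↦2, 1↦1}  →  V:10 E:7  edges: 2-p->1 2-p->2 2-p->5 5-p->4 7-p->6 7-q->7 9-p->8
2. fire R0 via {0↦2, 1↦7}  →  V:10 E:6  edges: 2-p->1 2-p->2 2-p->5 5-p->4 7-p->6 9-p->8
3. fire R3 via {0↦6, 1↦1, 2↦7, 3↦2}  →  V:8 E:4  edges: 1-q->1 2-p->5 5-p->4 9-p->8
4. fire R0 via {0↦2, 1↦1}  →  V:8 E:3  edges: 2-p->5 5-p->4 9-p->8
halt: no rule applies after step 4
NF nodes: {0:D, 1:B, 2:C, 3:D, 4:C, 5:B, 8:C, 9:B}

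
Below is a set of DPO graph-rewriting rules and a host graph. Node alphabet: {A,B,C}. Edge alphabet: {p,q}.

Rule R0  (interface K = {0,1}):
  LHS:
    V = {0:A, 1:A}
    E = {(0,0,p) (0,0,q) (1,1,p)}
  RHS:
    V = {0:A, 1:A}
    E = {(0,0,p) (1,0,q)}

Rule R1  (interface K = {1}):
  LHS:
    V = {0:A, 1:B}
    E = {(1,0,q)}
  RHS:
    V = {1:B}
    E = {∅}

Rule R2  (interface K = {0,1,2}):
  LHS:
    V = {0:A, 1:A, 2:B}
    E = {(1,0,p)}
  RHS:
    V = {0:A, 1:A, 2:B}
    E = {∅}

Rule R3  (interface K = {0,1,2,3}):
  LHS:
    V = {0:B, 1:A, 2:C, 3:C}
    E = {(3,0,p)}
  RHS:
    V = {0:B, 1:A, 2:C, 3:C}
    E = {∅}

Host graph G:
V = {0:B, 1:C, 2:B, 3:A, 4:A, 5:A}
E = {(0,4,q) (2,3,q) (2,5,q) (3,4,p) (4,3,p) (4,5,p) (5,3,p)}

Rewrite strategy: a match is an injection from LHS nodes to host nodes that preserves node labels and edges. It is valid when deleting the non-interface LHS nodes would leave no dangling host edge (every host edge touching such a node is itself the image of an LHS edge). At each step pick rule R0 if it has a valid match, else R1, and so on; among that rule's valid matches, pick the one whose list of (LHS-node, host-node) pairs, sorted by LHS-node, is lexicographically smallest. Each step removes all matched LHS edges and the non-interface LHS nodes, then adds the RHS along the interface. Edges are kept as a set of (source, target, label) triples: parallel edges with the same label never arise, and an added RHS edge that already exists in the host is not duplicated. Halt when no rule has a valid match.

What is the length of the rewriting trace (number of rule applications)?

initial: |V|=6 |E|=7  E = 0-q->4 2-q->3 2-q->5 3-p->4 4-p->3 4-p->5 5-p->3
step 1: apply R2 at {0↦3, 1↦4, 2↦0}  → |V|=6 |E|=6  E = 0-q->4 2-q->3 2-q->5 3-p->4 4-p->5 5-p->3
step 2: apply R2 at {0↦3, 1↦5, 2↦0}  → |V|=6 |E|=5  E = 0-q->4 2-q->3 2-q->5 3-p->4 4-p->5
step 3: apply R2 at {0↦4, 1↦3, 2↦0}  → |V|=6 |E|=4  E = 0-q->4 2-q->3 2-q->5 4-p->5
step 4: apply R1 at {0↦3, 1↦2}  → |V|=5 |E|=3  E = 0-q->4 2-q->5 4-p->5
step 5: apply R2 at {0↦5, 1↦4, 2↦0}  → |V|=5 |E|=2  E = 0-q->4 2-q->5
step 6: apply R1 at {0↦4, 1↦0}  → |V|=4 |E|=1  E = 2-q->5
step 7: apply R1 at {0↦5, 1↦2}  → |V|=3 |E|=0  E = ∅
final graph: no rule applies after step 7

Answer: 7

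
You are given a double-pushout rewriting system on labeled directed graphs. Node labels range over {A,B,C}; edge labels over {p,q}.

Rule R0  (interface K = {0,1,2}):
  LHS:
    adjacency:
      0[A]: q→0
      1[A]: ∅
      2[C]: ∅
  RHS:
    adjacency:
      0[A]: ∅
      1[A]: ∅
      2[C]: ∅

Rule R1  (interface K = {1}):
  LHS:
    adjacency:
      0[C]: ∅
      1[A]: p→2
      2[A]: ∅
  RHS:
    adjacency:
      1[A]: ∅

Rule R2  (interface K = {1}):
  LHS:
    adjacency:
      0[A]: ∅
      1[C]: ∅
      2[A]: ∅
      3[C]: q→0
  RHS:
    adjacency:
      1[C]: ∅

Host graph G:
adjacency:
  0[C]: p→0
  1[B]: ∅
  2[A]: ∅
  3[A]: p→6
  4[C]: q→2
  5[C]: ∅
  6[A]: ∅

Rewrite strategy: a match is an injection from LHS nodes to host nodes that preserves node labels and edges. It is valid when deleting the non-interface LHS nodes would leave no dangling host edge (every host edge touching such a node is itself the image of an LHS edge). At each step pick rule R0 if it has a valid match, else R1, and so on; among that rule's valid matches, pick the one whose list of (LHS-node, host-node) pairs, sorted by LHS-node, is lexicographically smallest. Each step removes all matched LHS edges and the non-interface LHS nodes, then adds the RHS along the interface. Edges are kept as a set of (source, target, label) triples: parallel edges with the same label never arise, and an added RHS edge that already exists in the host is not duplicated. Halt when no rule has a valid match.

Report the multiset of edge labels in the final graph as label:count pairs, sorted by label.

start.  V:7 E:3  edges: 0-p->0 3-p->6 4-q->2
1. fire R1 via {0↦5, 1↦3, 2↦6}  →  V:5 E:2  edges: 0-p->0 4-q->2
2. fire R2 via {0↦2, 1↦0, 2↦3, 3↦4}  →  V:2 E:1  edges: 0-p->0
normal form: no rule applies after step 2
NF edges: [(0, 0, 'p')]

Answer: p:1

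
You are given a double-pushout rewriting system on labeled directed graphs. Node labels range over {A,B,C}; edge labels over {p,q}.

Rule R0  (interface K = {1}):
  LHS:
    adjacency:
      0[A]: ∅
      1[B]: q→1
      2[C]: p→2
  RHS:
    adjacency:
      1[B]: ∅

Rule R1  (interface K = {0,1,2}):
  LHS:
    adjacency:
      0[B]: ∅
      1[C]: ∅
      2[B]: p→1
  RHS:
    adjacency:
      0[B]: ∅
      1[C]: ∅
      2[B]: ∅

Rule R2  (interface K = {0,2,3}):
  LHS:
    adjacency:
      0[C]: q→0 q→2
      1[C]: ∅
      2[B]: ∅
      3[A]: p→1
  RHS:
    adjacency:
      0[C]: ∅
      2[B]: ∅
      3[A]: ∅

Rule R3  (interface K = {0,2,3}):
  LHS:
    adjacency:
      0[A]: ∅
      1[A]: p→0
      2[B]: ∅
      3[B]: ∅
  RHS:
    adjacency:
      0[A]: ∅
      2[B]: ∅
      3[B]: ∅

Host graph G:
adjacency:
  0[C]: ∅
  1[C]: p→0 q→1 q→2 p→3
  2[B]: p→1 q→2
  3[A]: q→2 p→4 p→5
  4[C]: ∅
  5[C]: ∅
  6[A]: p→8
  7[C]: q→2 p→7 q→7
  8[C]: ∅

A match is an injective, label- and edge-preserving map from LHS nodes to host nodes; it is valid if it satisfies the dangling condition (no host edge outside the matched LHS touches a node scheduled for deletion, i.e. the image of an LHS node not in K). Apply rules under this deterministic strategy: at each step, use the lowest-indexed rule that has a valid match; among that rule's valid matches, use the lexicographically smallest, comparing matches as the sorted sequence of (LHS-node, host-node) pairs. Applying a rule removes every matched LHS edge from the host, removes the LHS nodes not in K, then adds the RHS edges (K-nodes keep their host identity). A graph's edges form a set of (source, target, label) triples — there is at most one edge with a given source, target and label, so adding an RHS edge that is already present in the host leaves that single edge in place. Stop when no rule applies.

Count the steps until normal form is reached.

Answer: 2

Steps:
start.  V:9 E:13  edges: 1-p->0 1-q->1 1-q->2 1-p->3 2-p->1 2-q->2 3-q->2 3-p->4 3-p->5 6-p->8 7-q->2 7-p->7 7-q->7
1. fire R2 via {0↦1, 1↦4, 2↦2, 3↦3}  →  V:8 E:10  edges: 1-p->0 1-p->3 2-p->1 2-q->2 3-q->2 3-p->5 6-p->8 7-q->2 7-p->7 7-q->7
2. fire R2 via {0↦7, 1↦5, 2↦2, 3↦3}  →  V:7 E:7  edges: 1-p->0 1-p->3 2-p->1 2-q->2 3-q->2 6-p->8 7-p->7
final graph: no rule applies after step 2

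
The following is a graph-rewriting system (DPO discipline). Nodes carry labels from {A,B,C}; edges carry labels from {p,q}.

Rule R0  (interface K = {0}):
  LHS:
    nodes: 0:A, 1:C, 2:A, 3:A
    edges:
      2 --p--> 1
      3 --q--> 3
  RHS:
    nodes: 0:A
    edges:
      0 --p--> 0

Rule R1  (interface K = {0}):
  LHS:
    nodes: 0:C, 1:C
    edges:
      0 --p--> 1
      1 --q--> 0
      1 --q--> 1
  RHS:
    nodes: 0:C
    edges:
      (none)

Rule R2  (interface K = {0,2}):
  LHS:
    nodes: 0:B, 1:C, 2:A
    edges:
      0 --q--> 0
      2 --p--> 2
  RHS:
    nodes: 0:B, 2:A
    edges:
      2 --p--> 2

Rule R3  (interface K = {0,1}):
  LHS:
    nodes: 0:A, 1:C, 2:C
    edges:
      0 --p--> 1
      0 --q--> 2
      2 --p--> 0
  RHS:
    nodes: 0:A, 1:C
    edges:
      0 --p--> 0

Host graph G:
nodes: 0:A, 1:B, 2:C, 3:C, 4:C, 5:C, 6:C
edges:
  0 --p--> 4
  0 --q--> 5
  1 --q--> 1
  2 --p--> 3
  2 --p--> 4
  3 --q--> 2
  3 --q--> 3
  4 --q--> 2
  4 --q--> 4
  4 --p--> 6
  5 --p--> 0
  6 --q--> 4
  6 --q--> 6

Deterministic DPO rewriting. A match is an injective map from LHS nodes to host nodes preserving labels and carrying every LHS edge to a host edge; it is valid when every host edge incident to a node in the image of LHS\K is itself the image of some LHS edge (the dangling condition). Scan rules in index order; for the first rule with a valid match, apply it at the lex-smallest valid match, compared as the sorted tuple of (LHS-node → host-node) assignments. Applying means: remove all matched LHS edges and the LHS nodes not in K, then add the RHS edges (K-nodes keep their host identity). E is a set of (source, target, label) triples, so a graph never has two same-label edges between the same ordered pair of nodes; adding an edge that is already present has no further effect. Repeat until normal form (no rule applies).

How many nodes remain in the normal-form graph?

[0] host  ⇒  7 nodes, 13 edges  {0-p->4 0-q->5 1-q->1 2-p->3 2-p->4 3-q->2 3-q->3 4-q->2 4-q->4 4-p->6 5-p->0 6-q->4 6-q->6}
[1] R1 @ {0↦2, 1↦3}  ⇒  6 nodes, 10 edges  {0-p->4 0-q->5 1-q->1 2-p->4 4-q->2 4-q->4 4-p->6 5-p->0 6-q->4 6-q->6}
[2] R1 @ {0↦4, 1↦6}  ⇒  5 nodes, 7 edges  {0-p->4 0-q->5 1-q->1 2-p->4 4-q->2 4-q->4 5-p->0}
[3] R3 @ {0↦0, 1↦4, 2↦5}  ⇒  4 nodes, 5 edges  {0-p->0 1-q->1 2-p->4 4-q->2 4-q->4}
[4] R1 @ {0↦2, 1↦4}  ⇒  3 nodes, 2 edges  {0-p->0 1-q->1}
[5] R2 @ {0↦1, 1↦2, 2↦0}  ⇒  2 nodes, 1 edges  {0-p->0}
normal form: no rule applies after step 5
NF nodes: {0:A, 1:B}

Answer: 2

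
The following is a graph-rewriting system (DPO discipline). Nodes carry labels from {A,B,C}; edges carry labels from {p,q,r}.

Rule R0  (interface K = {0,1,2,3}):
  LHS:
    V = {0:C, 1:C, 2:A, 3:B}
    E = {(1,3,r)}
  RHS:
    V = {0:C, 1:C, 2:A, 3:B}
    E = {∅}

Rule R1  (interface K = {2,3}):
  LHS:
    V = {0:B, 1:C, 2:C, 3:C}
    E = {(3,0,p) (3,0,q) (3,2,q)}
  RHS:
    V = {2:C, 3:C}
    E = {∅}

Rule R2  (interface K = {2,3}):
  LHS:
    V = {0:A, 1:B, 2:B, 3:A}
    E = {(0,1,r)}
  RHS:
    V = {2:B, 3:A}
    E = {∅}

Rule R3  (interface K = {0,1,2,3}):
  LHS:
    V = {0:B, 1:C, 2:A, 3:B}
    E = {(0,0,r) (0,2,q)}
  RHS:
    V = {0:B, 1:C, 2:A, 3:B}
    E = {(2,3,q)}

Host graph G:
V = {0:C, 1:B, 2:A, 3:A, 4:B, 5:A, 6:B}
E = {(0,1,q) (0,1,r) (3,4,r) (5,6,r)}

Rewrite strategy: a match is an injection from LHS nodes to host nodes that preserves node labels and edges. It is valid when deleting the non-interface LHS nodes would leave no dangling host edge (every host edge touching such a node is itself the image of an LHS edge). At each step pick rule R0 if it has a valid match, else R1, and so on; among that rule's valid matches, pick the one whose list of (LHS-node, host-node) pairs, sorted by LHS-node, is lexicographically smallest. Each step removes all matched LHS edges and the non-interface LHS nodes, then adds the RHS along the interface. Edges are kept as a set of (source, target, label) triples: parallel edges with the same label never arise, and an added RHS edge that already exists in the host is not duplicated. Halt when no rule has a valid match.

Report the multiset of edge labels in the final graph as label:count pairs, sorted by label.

initial: |V|=7 |E|=4  E = 0-q->1 0-r->1 3-r->4 5-r->6
step 1: apply R2 at {0↦3, 1↦4, 2↦1, 3↦2}  → |V|=5 |E|=3  E = 0-q->1 0-r->1 5-r->6
step 2: apply R2 at {0↦5, 1↦6, 2↦1, 3↦2}  → |V|=3 |E|=2  E = 0-q->1 0-r->1
final graph: no rule applies after step 2
NF edges: [(0, 1, 'q'), (0, 1, 'r')]

Answer: q:1 r:1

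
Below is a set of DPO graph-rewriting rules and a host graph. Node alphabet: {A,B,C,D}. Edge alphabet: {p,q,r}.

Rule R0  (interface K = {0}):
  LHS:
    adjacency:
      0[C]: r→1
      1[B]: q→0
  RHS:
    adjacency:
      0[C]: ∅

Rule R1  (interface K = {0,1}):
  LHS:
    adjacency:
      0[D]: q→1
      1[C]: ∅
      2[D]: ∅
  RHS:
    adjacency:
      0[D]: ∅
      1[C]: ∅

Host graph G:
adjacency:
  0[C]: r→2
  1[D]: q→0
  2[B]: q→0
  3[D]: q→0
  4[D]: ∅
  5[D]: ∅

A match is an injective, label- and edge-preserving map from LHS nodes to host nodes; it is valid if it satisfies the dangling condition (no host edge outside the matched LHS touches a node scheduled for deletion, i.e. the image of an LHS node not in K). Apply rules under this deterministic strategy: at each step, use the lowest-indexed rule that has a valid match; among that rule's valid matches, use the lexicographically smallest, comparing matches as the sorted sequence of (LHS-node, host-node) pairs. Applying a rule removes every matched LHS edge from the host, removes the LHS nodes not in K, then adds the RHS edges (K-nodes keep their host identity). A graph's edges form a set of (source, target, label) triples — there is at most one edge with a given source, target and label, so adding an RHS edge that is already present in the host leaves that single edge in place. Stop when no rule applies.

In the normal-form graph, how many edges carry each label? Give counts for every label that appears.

initial: |V|=6 |E|=4  E = 0-r->2 1-q->0 2-q->0 3-q->0
step 1: apply R0 at {0↦0, 1↦2}  → |V|=5 |E|=2  E = 1-q->0 3-q->0
step 2: apply R1 at {0↦1, 1↦0, 2↦4}  → |V|=4 |E|=1  E = 3-q->0
step 3: apply R1 at {0↦3, 1↦0, 2↦1}  → |V|=3 |E|=0  E = ∅
final graph: no rule applies after step 3
NF edges: []

Answer: (no edges)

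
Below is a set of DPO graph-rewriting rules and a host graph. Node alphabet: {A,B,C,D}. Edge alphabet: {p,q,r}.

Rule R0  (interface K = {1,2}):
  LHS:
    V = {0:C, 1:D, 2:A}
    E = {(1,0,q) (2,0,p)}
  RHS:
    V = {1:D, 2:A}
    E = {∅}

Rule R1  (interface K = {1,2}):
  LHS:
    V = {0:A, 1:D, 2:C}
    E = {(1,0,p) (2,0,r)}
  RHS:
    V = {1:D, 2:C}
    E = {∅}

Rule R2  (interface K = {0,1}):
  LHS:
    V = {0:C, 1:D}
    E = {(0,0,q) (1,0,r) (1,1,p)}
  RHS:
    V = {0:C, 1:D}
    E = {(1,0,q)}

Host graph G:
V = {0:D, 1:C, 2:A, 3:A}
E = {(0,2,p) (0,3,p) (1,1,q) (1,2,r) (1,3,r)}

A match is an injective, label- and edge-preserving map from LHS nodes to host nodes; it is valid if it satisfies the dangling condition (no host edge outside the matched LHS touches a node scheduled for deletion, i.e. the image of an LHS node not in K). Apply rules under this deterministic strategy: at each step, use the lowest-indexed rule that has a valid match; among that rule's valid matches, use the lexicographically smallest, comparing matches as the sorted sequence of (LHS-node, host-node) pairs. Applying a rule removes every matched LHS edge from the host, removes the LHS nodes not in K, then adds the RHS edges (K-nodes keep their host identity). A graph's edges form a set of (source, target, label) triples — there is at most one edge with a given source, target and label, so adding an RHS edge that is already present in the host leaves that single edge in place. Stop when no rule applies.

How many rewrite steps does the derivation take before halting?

Answer: 2

Rewrite trace:
[0] host  ⇒  4 nodes, 5 edges  {0-p->2 0-p->3 1-q->1 1-r->2 1-r->3}
[1] R1 @ {0↦2, 1↦0, 2↦1}  ⇒  3 nodes, 3 edges  {0-p->3 1-q->1 1-r->3}
[2] R1 @ {0↦3, 1↦0, 2↦1}  ⇒  2 nodes, 1 edges  {1-q->1}
normal form: no rule applies after step 2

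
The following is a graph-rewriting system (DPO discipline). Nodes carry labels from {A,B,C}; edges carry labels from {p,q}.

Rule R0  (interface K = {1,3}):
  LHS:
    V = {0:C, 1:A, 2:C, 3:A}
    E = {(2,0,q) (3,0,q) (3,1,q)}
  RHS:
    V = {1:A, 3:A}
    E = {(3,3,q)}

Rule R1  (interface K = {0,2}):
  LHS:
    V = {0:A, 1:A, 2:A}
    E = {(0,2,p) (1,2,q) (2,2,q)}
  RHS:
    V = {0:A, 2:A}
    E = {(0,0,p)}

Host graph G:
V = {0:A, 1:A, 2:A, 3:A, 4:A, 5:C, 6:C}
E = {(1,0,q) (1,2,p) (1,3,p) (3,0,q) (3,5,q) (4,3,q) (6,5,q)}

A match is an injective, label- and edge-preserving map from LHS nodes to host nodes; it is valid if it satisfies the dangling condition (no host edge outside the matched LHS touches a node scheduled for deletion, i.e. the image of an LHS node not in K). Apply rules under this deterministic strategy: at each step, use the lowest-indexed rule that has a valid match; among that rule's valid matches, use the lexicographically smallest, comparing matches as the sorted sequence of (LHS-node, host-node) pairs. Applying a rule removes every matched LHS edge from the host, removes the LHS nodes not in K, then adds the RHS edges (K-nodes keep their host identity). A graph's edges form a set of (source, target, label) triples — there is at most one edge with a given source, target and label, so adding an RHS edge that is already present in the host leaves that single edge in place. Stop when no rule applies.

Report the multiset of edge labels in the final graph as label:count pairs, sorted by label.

start.  V:7 E:7  edges: 1-q->0 1-p->2 1-p->3 3-q->0 3-q->5 4-q->3 6-q->5
1. fire R0 via {0↦5, 1↦0, 2↦6, 3↦3}  →  V:5 E:5  edges: 1-q->0 1-p->2 1-p->3 3-q->3 4-q->3
2. fire R1 via {0↦1, 1↦4, 2↦3}  →  V:4 E:3  edges: 1-q->0 1-p->1 1-p->2
normal form: no rule applies after step 2
NF edges: [(1, 0, 'q'), (1, 1, 'p'), (1, 2, 'p')]

Answer: p:2 q:1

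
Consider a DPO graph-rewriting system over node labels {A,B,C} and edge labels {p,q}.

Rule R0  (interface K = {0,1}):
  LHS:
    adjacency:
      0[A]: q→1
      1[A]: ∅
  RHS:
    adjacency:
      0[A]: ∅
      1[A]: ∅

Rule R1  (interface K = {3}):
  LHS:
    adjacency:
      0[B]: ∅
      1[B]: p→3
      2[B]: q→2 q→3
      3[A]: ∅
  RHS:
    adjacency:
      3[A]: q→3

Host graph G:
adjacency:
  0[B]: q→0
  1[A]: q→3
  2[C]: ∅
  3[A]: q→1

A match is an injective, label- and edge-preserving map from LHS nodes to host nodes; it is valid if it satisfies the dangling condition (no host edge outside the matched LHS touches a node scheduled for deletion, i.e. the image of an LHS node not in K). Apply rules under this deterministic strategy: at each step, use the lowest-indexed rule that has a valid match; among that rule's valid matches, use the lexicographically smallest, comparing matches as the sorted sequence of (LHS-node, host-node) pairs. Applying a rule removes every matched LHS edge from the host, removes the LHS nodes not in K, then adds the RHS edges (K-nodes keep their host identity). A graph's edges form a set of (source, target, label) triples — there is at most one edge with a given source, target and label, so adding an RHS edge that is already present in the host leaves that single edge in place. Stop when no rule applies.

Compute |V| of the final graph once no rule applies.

Answer: 4

Rewrite trace:
[0] host  ⇒  4 nodes, 3 edges  {0-q->0 1-q->3 3-q->1}
[1] R0 @ {0↦1, 1↦3}  ⇒  4 nodes, 2 edges  {0-q->0 3-q->1}
[2] R0 @ {0↦3, 1↦1}  ⇒  4 nodes, 1 edges  {0-q->0}
final graph: no rule applies after step 2
NF nodes: {0:B, 1:A, 2:C, 3:A}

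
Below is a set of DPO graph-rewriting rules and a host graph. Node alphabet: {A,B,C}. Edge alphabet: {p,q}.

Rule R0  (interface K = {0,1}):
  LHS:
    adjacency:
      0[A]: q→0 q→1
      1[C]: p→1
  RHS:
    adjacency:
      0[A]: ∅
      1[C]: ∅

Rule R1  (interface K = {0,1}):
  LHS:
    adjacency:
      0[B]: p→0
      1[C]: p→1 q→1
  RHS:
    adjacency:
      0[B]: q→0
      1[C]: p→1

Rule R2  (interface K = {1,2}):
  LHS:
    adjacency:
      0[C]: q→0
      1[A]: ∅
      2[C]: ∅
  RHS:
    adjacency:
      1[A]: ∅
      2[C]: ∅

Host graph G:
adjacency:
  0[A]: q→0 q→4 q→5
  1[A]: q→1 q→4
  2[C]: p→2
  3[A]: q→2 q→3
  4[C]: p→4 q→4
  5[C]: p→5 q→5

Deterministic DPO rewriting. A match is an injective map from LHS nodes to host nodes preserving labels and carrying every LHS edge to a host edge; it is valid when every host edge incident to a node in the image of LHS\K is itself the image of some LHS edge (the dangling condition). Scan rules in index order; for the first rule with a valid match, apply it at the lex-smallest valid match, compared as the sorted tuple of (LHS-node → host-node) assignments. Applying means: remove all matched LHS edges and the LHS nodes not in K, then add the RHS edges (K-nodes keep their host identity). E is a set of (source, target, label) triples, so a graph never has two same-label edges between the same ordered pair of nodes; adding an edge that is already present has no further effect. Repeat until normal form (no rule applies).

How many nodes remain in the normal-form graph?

initial: |V|=6 |E|=12  E = 0-q->0 0-q->4 0-q->5 1-q->1 1-q->4 2-p->2 3-q->2 3-q->3 4-p->4 4-q->4 5-p->5 5-q->5
step 1: apply R0 at {0↦0, 1↦4}  → |V|=6 |E|=9  E = 0-q->5 1-q->1 1-q->4 2-p->2 3-q->2 3-q->3 4-q->4 5-p->5 5-q->5
step 2: apply R0 at {0↦3, 1↦2}  → |V|=6 |E|=6  E = 0-q->5 1-q->1 1-q->4 4-q->4 5-p->5 5-q->5
normal form: no rule applies after step 2
NF nodes: {0:A, 1:A, 2:C, 3:A, 4:C, 5:C}

Answer: 6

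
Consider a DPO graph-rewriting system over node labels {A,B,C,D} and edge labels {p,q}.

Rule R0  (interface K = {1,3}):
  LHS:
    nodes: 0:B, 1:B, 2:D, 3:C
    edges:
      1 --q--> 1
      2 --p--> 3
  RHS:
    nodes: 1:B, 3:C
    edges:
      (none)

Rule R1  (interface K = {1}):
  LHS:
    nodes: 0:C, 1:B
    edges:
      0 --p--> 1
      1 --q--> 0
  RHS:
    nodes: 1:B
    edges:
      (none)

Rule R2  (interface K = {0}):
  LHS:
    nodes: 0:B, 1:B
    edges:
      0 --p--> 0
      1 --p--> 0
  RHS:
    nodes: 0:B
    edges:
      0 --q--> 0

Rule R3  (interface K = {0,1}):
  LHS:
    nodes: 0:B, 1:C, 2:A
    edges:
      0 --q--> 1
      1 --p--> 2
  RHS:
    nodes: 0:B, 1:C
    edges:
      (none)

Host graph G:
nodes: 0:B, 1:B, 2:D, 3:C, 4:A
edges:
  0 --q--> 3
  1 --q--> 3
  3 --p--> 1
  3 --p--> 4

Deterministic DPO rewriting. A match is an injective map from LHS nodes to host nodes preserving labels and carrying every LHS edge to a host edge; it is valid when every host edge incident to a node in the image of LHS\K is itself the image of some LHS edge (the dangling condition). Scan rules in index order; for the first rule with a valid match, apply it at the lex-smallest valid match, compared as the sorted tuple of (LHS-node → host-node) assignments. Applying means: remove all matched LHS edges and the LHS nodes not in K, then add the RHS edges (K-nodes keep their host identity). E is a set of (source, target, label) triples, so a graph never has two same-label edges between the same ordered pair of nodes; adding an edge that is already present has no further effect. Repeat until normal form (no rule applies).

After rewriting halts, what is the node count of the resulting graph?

Answer: 3

Steps:
start.  V:5 E:4  edges: 0-q->3 1-q->3 3-p->1 3-p->4
1. fire R3 via {0↦0, 1↦3, 2↦4}  →  V:4 E:2  edges: 1-q->3 3-p->1
2. fire R1 via {0↦3, 1↦1}  →  V:3 E:0  edges: ∅
normal form: no rule applies after step 2
NF nodes: {0:B, 1:B, 2:D}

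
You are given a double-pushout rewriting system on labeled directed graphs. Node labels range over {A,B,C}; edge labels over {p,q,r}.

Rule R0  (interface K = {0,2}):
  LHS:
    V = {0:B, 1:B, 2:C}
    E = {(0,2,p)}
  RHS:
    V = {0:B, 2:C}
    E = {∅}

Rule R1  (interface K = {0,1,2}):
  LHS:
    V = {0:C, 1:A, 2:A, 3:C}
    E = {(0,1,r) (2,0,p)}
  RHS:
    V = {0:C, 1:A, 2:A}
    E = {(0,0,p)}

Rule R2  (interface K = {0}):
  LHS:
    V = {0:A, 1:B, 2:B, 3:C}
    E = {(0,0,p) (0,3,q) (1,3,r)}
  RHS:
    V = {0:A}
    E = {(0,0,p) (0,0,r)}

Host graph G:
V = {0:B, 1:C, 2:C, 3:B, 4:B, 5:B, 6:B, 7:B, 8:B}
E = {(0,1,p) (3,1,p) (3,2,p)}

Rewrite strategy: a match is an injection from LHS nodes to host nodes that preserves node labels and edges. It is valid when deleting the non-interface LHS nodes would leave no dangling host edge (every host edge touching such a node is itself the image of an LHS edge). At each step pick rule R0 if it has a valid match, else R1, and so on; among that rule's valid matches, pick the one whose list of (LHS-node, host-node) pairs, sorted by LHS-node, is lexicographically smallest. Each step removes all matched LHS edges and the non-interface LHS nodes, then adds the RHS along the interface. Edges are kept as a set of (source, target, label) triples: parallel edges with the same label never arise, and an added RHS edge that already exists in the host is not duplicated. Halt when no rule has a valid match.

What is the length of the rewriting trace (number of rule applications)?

[0] host  ⇒  9 nodes, 3 edges  {0-p->1 3-p->1 3-p->2}
[1] R0 @ {0↦0, 1↦4, 2↦1}  ⇒  8 nodes, 2 edges  {3-p->1 3-p->2}
[2] R0 @ {0↦3, 1↦0, 2↦1}  ⇒  7 nodes, 1 edges  {3-p->2}
[3] R0 @ {0↦3, 1↦5, 2↦2}  ⇒  6 nodes, 0 edges  {∅}
halt: no rule applies after step 3

Answer: 3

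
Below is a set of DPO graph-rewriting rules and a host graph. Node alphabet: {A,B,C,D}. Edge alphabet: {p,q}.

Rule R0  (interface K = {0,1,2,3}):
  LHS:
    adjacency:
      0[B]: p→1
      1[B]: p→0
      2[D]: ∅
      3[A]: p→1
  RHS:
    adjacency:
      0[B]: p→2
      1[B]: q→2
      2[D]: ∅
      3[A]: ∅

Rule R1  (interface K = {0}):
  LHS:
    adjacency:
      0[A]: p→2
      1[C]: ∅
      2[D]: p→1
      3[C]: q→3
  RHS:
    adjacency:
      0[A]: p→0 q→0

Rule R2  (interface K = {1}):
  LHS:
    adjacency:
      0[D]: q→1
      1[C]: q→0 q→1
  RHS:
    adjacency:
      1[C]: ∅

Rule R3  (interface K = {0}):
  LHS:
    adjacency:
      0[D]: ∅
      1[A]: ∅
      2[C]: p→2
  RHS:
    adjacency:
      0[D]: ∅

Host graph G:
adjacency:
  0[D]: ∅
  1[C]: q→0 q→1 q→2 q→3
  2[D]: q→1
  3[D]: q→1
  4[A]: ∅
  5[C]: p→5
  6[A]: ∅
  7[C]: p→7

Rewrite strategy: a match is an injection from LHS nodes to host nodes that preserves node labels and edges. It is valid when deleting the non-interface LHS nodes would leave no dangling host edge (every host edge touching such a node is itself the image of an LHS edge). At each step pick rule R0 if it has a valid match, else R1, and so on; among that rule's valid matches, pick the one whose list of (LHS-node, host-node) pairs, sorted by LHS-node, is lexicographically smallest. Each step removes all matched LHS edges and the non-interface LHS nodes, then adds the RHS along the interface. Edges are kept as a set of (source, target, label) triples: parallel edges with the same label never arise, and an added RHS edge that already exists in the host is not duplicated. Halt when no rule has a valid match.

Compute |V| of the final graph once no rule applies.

Answer: 3

Steps:
[0] host  ⇒  8 nodes, 8 edges  {1-q->0 1-q->1 1-q->2 1-q->3 2-q->1 3-q->1 5-p->5 7-p->7}
[1] R2 @ {0↦2, 1↦1}  ⇒  7 nodes, 5 edges  {1-q->0 1-q->3 3-q->1 5-p->5 7-p->7}
[2] R3 @ {0↦0, 1↦4, 2↦5}  ⇒  5 nodes, 4 edges  {1-q->0 1-q->3 3-q->1 7-p->7}
[3] R3 @ {0↦0, 1↦6, 2↦7}  ⇒  3 nodes, 3 edges  {1-q->0 1-q->3 3-q->1}
normal form: no rule applies after step 3
NF nodes: {0:D, 1:C, 3:D}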